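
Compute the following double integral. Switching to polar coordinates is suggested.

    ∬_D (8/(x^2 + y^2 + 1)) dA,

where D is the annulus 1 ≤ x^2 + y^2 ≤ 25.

The region D is 1 ≤ r ≤ 5, 0 ≤ θ ≤ 2π in polar coordinates, where x = r cos(θ), y = r sin(θ), and dA = r dr dθ.

Under the substitution, the integrand becomes 8/(r^2 + 1), so

    ∬_D (8/(x^2 + y^2 + 1)) dA = ∫_{0}^{2π} ∫_{1}^{5} (8/(r^2 + 1)) · r dr dθ.

Inner integral (in r): ∫_{1}^{5} (8/(r^2 + 1)) · r dr = log(28561).

Outer integral (in θ): ∫_{0}^{2π} (log(28561)) dθ = 8π log(13).

Therefore ∬_D (8/(x^2 + y^2 + 1)) dA = 8π log(13).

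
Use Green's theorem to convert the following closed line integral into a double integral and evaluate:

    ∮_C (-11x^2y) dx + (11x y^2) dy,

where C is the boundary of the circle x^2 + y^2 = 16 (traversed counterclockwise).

Green's theorem converts the closed line integral into a double integral over the enclosed region D:

    ∮_C P dx + Q dy = ∬_D (∂Q/∂x - ∂P/∂y) dA.

Here P = -11x^2y, Q = 11x y^2, so

    ∂Q/∂x = 11y^2,    ∂P/∂y = -11x^2,
    ∂Q/∂x - ∂P/∂y = 11x^2 + 11y^2.

D is the region x^2 + y^2 ≤ 16. Evaluating the double integral:

In polar coordinates (x = r cos θ, y = r sin θ, dA = r dr dθ) the integrand becomes 11r^2, so

    ∬_D (11x^2 + 11y^2) dA = ∫_0^{2π} ∫_0^{4} (11r^2) · r dr dθ.

Inner (r from 0 to 4): 704.
Outer (θ from 0 to 2π): 1408π.

Therefore ∮_C P dx + Q dy = 1408π.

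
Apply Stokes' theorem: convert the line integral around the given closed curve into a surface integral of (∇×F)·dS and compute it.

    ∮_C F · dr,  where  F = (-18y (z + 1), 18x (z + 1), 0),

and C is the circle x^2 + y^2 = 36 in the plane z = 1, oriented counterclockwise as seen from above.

Let S be the flat disk x^2 + y^2 ≤ 36 in the plane z = 1, with upward unit normal n̂ = ẑ. By Stokes' theorem,

    ∮_C F · dr = ∬_S (∇ × F) · n̂ dS = ∬_D (curl F)_z dA,

where D is the disk x^2 + y^2 ≤ 36.

Compute the curl of F = (-18y (z + 1), 18x (z + 1), 0):
    (∇ × F)_x = ∂F_z/∂y - ∂F_y/∂z = -18x,
    (∇ × F)_y = ∂F_x/∂z - ∂F_z/∂x = -18y,
    (∇ × F)_z = ∂F_y/∂x - ∂F_x/∂y = 36z + 36.

On z = 1, (curl F)_z = 72.

Convert to polar (x = r cos θ, y = r sin θ, dA = r dr dθ); the integrand becomes 72, so

    ∬_D (curl F)_z dA = ∫_0^{2π} ∫_0^{6} (72) · r dr dθ.

Inner (r from 0 to 6): 1296.
Outer (θ from 0 to 2π): 2592π.

Therefore ∮_C F · dr = 2592π.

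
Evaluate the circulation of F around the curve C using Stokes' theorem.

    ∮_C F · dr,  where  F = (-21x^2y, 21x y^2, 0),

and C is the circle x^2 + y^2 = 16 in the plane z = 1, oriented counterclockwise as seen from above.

Let S be the flat disk x^2 + y^2 ≤ 16 in the plane z = 1, with upward unit normal n̂ = ẑ. By Stokes' theorem,

    ∮_C F · dr = ∬_S (∇ × F) · n̂ dS = ∬_D (curl F)_z dA,

where D is the disk x^2 + y^2 ≤ 16.

Compute the curl of F = (-21x^2y, 21x y^2, 0):
    (∇ × F)_x = ∂F_z/∂y - ∂F_y/∂z = 0,
    (∇ × F)_y = ∂F_x/∂z - ∂F_z/∂x = 0,
    (∇ × F)_z = ∂F_y/∂x - ∂F_x/∂y = 21x^2 + 21y^2.

On z = 1, (curl F)_z = 21x^2 + 21y^2.

Convert to polar (x = r cos θ, y = r sin θ, dA = r dr dθ); the integrand becomes 21r^2, so

    ∬_D (curl F)_z dA = ∫_0^{2π} ∫_0^{4} (21r^2) · r dr dθ.

Inner (r from 0 to 4): 1344.
Outer (θ from 0 to 2π): 2688π.

Therefore ∮_C F · dr = 2688π.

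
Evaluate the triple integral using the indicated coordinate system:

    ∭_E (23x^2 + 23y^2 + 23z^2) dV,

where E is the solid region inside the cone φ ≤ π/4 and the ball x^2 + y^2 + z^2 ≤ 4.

In spherical coordinates, x = ρ sin(φ) cos(θ), y = ρ sin(φ) sin(θ), z = ρ cos(φ), and dV = ρ^2 sin(φ) dρ dφ dθ.

The integrand becomes 23ρ^2, so

    ∭_E (23x^2 + 23y^2 + 23z^2) dV = ∫_{0}^{2π} ∫_{0}^{π/4} ∫_{0}^{2} (23ρ^2) · ρ^2 sin(φ) dρ dφ dθ.

Inner (ρ): 736sin(φ)/5.
Middle (φ): 736/5 - 368sqrt(2)/5.
Outer (θ): 736π (2 - sqrt(2))/5.

Therefore the triple integral equals 736π (2 - sqrt(2))/5.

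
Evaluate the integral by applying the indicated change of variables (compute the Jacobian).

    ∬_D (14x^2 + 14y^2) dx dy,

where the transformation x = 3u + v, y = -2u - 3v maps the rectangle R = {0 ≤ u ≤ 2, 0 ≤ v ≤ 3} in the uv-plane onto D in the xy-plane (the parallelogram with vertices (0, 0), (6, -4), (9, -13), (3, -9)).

Compute the Jacobian determinant of (x, y) with respect to (u, v):

    ∂(x,y)/∂(u,v) = | 3  1 | = (3)(-3) - (1)(-2) = -7.
                   | -2  -3 |

Its absolute value is |J| = 7 (the area scaling factor).

Substituting x = 3u + v, y = -2u - 3v into the integrand,

    14x^2 + 14y^2 → 182u^2 + 252u v + 140v^2,

so the integral becomes

    ∬_R (182u^2 + 252u v + 140v^2) · |J| du dv = ∫_0^2 ∫_0^3 (1274u^2 + 1764u v + 980v^2) dv du.

Inner (v): 3822u^2 + 7938u + 8820.
Outer (u): 43708.

Therefore ∬_D (14x^2 + 14y^2) dx dy = 43708.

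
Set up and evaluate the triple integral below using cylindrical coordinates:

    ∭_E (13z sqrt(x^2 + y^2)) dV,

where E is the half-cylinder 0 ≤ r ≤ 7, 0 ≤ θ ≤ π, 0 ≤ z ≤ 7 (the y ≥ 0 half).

In cylindrical coordinates, x = r cos(θ), y = r sin(θ), z = z, and dV = r dr dθ dz.

The integrand becomes 13r z, so

    ∭_E (13z sqrt(x^2 + y^2)) dV = ∫_{0}^{π} ∫_{0}^{7} ∫_{0}^{7} (13r z) · r dz dr dθ.

Inner (z): 637r^2/2.
Middle (r from 0 to 7): 218491/6.
Outer (θ): 218491π/6.

Therefore the triple integral equals 218491π/6.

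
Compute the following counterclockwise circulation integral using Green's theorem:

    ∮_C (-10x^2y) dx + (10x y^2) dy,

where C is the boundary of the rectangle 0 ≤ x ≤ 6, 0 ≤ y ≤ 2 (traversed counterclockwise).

Green's theorem converts the closed line integral into a double integral over the enclosed region D:

    ∮_C P dx + Q dy = ∬_D (∂Q/∂x - ∂P/∂y) dA.

Here P = -10x^2y, Q = 10x y^2, so

    ∂Q/∂x = 10y^2,    ∂P/∂y = -10x^2,
    ∂Q/∂x - ∂P/∂y = 10x^2 + 10y^2.

D is the region 0 ≤ x ≤ 6, 0 ≤ y ≤ 2. Evaluating the double integral:

    ∬_D (10x^2 + 10y^2) dA = ∫_0^{6} ∫_0^{2} (10x^2 + 10y^2) dy dx.

Inner (y from 0 to 2): 20x^2 + 80/3.
Outer (x from 0 to 6): 1600.

Therefore ∮_C P dx + Q dy = 1600.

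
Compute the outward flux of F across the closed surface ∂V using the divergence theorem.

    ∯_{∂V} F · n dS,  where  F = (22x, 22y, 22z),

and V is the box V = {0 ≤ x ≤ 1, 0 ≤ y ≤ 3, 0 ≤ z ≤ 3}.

By the divergence theorem,

    ∯_{∂V} F · n dS = ∭_V (∇ · F) dV.

Compute the divergence:
    ∇ · F = ∂F_x/∂x + ∂F_y/∂y + ∂F_z/∂z = 22 + 22 + 22 = 66.

V is a rectangular box, so dV = dx dy dz with 0 ≤ x ≤ 1, 0 ≤ y ≤ 3, 0 ≤ z ≤ 3.

Integrate (66) over V as an iterated integral:

    ∭_V (∇·F) dV = ∫_0^{1} ∫_0^{3} ∫_0^{3} (66) dz dy dx.

Inner (z from 0 to 3): 198.
Middle (y from 0 to 3): 594.
Outer (x from 0 to 1): 594.

Therefore ∯_{∂V} F · n dS = 594.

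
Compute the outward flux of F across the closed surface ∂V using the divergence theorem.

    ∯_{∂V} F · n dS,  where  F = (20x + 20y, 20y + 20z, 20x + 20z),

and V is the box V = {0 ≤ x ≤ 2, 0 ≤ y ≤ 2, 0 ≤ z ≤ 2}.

By the divergence theorem,

    ∯_{∂V} F · n dS = ∭_V (∇ · F) dV.

Compute the divergence:
    ∇ · F = ∂F_x/∂x + ∂F_y/∂y + ∂F_z/∂z = 20 + 20 + 20 = 60.

V is a rectangular box, so dV = dx dy dz with 0 ≤ x ≤ 2, 0 ≤ y ≤ 2, 0 ≤ z ≤ 2.

Integrate (60) over V as an iterated integral:

    ∭_V (∇·F) dV = ∫_0^{2} ∫_0^{2} ∫_0^{2} (60) dz dy dx.

Inner (z from 0 to 2): 120.
Middle (y from 0 to 2): 240.
Outer (x from 0 to 2): 480.

Therefore ∯_{∂V} F · n dS = 480.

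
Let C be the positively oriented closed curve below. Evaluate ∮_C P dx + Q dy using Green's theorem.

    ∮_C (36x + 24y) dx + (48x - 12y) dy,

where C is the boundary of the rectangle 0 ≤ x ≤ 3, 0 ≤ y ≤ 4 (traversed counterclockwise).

Green's theorem converts the closed line integral into a double integral over the enclosed region D:

    ∮_C P dx + Q dy = ∬_D (∂Q/∂x - ∂P/∂y) dA.

Here P = 36x + 24y, Q = 48x - 12y, so

    ∂Q/∂x = 48,    ∂P/∂y = 24,
    ∂Q/∂x - ∂P/∂y = 24.

D is the region 0 ≤ x ≤ 3, 0 ≤ y ≤ 4. Evaluating the double integral:

    ∬_D (24) dA = ∫_0^{3} ∫_0^{4} (24) dy dx.

Inner (y from 0 to 4): 96.
Outer (x from 0 to 3): 288.

Therefore ∮_C P dx + Q dy = 288.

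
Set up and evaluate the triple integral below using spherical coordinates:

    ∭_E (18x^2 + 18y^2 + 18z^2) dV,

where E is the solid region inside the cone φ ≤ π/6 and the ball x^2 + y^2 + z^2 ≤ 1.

In spherical coordinates, x = ρ sin(φ) cos(θ), y = ρ sin(φ) sin(θ), z = ρ cos(φ), and dV = ρ^2 sin(φ) dρ dφ dθ.

The integrand becomes 18ρ^2, so

    ∭_E (18x^2 + 18y^2 + 18z^2) dV = ∫_{0}^{2π} ∫_{0}^{π/6} ∫_{0}^{1} (18ρ^2) · ρ^2 sin(φ) dρ dφ dθ.

Inner (ρ): 18sin(φ)/5.
Middle (φ): 18/5 - 9sqrt(3)/5.
Outer (θ): 18π (2 - sqrt(3))/5.

Therefore the triple integral equals 18π (2 - sqrt(3))/5.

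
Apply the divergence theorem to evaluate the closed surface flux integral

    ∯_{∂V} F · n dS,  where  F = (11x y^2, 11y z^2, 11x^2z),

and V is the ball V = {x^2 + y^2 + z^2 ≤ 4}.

By the divergence theorem,

    ∯_{∂V} F · n dS = ∭_V (∇ · F) dV.

Compute the divergence:
    ∇ · F = ∂F_x/∂x + ∂F_y/∂y + ∂F_z/∂z = 11y^2 + 11z^2 + 11x^2 = 11x^2 + 11y^2 + 11z^2.

In spherical coordinates, x = ρ sin(φ) cos(θ), y = ρ sin(φ) sin(θ), z = ρ cos(φ), dV = ρ^2 sin(φ) dρ dφ dθ, with 0 ≤ ρ ≤ 2, 0 ≤ φ ≤ π, 0 ≤ θ ≤ 2π.

The integrand, after substitution and multiplying by the volume element, becomes (11ρ^2) · ρ^2 sin(φ), so

    ∭_V (∇·F) dV = ∫_0^{2π} ∫_0^{π} ∫_0^{2} (11ρ^2) · ρ^2 sin(φ) dρ dφ dθ.

Inner (ρ from 0 to 2): 352sin(φ)/5.
Middle (φ from 0 to π): 704/5.
Outer (θ from 0 to 2π): 1408π/5.

Therefore ∯_{∂V} F · n dS = 1408π/5.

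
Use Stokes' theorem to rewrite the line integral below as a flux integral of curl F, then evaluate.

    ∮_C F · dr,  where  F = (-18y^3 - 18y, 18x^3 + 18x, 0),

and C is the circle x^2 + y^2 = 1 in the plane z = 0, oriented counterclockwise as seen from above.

Let S be the flat disk x^2 + y^2 ≤ 1 in the plane z = 0, with upward unit normal n̂ = ẑ. By Stokes' theorem,

    ∮_C F · dr = ∬_S (∇ × F) · n̂ dS = ∬_D (curl F)_z dA,

where D is the disk x^2 + y^2 ≤ 1.

Compute the curl of F = (-18y^3 - 18y, 18x^3 + 18x, 0):
    (∇ × F)_x = ∂F_z/∂y - ∂F_y/∂z = 0,
    (∇ × F)_y = ∂F_x/∂z - ∂F_z/∂x = 0,
    (∇ × F)_z = ∂F_y/∂x - ∂F_x/∂y = 54x^2 + 54y^2 + 36.

On z = 0, (curl F)_z = 54x^2 + 54y^2 + 36.

Convert to polar (x = r cos θ, y = r sin θ, dA = r dr dθ); the integrand becomes 54r^2 + 36, so

    ∬_D (curl F)_z dA = ∫_0^{2π} ∫_0^{1} (54r^2 + 36) · r dr dθ.

Inner (r from 0 to 1): 63/2.
Outer (θ from 0 to 2π): 63π.

Therefore ∮_C F · dr = 63π.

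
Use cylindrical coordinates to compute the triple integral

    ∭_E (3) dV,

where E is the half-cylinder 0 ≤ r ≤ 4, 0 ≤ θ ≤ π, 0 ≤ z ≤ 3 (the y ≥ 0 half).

In cylindrical coordinates, x = r cos(θ), y = r sin(θ), z = z, and dV = r dr dθ dz.

The integrand becomes 3, so

    ∭_E (3) dV = ∫_{0}^{π} ∫_{0}^{4} ∫_{0}^{3} (3) · r dz dr dθ.

Inner (z): 9r.
Middle (r from 0 to 4): 72.
Outer (θ): 72π.

Therefore the triple integral equals 72π.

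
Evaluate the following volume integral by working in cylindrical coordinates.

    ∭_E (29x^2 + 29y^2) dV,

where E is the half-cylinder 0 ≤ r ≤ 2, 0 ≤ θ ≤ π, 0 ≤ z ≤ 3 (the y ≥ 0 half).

In cylindrical coordinates, x = r cos(θ), y = r sin(θ), z = z, and dV = r dr dθ dz.

The integrand becomes 29r^2, so

    ∭_E (29x^2 + 29y^2) dV = ∫_{0}^{π} ∫_{0}^{2} ∫_{0}^{3} (29r^2) · r dz dr dθ.

Inner (z): 87r^3.
Middle (r from 0 to 2): 348.
Outer (θ): 348π.

Therefore the triple integral equals 348π.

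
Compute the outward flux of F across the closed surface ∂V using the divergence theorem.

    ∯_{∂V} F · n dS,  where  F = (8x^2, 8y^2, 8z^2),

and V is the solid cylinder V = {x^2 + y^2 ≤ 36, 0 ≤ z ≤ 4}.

By the divergence theorem,

    ∯_{∂V} F · n dS = ∭_V (∇ · F) dV.

Compute the divergence:
    ∇ · F = ∂F_x/∂x + ∂F_y/∂y + ∂F_z/∂z = 16x + 16y + 16z.

In cylindrical coordinates, x = r cos(θ), y = r sin(θ), z = z, dV = r dr dθ dz, with 0 ≤ r ≤ 6, 0 ≤ θ ≤ 2π, 0 ≤ z ≤ 4.

The integrand, after substitution and multiplying by the volume element, becomes (16sqrt(2)r sin(θ + π/4) + 16z) · r, so

    ∭_V (∇·F) dV = ∫_0^{2π} ∫_0^{6} ∫_0^{4} (16sqrt(2)r sin(θ + π/4) + 16z) · r dz dr dθ.

Inner (z from 0 to 4): 64r (sqrt(2)r sin(θ + π/4) + 2).
Middle (r from 0 to 6): 4608sqrt(2)sin(θ + π/4) + 2304.
Outer (θ from 0 to 2π): 4608π.

Therefore ∯_{∂V} F · n dS = 4608π.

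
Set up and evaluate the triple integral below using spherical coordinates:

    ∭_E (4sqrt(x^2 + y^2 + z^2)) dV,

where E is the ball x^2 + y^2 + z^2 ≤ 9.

In spherical coordinates, x = ρ sin(φ) cos(θ), y = ρ sin(φ) sin(θ), z = ρ cos(φ), and dV = ρ^2 sin(φ) dρ dφ dθ.

The integrand becomes 4ρ, so

    ∭_E (4sqrt(x^2 + y^2 + z^2)) dV = ∫_{0}^{2π} ∫_{0}^{π} ∫_{0}^{3} (4ρ) · ρ^2 sin(φ) dρ dφ dθ.

Inner (ρ): 81sin(φ).
Middle (φ): 162.
Outer (θ): 324π.

Therefore the triple integral equals 324π.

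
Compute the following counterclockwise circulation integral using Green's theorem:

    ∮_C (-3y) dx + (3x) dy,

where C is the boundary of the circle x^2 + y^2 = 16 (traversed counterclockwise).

Green's theorem converts the closed line integral into a double integral over the enclosed region D:

    ∮_C P dx + Q dy = ∬_D (∂Q/∂x - ∂P/∂y) dA.

Here P = -3y, Q = 3x, so

    ∂Q/∂x = 3,    ∂P/∂y = -3,
    ∂Q/∂x - ∂P/∂y = 6.

D is the region x^2 + y^2 ≤ 16. Evaluating the double integral:

In polar coordinates (x = r cos θ, y = r sin θ, dA = r dr dθ) the integrand becomes 6, so

    ∬_D (6) dA = ∫_0^{2π} ∫_0^{4} (6) · r dr dθ.

Inner (r from 0 to 4): 48.
Outer (θ from 0 to 2π): 96π.

Therefore ∮_C P dx + Q dy = 96π.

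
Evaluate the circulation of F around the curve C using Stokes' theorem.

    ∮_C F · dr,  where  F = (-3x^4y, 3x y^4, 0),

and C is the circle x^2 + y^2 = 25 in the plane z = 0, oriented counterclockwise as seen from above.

Let S be the flat disk x^2 + y^2 ≤ 25 in the plane z = 0, with upward unit normal n̂ = ẑ. By Stokes' theorem,

    ∮_C F · dr = ∬_S (∇ × F) · n̂ dS = ∬_D (curl F)_z dA,

where D is the disk x^2 + y^2 ≤ 25.

Compute the curl of F = (-3x^4y, 3x y^4, 0):
    (∇ × F)_x = ∂F_z/∂y - ∂F_y/∂z = 0,
    (∇ × F)_y = ∂F_x/∂z - ∂F_z/∂x = 0,
    (∇ × F)_z = ∂F_y/∂x - ∂F_x/∂y = 3x^4 + 3y^4.

On z = 0, (curl F)_z = 3x^4 + 3y^4.

Convert to polar (x = r cos θ, y = r sin θ, dA = r dr dθ); the integrand becomes 3r^4(sin(θ)^4 + cos(θ)^4), so

    ∬_D (curl F)_z dA = ∫_0^{2π} ∫_0^{5} (3r^4(sin(θ)^4 + cos(θ)^4)) · r dr dθ.

Inner (r from 0 to 5): 15625sin(θ)^4/2 + 15625cos(θ)^4/2.
Outer (θ from 0 to 2π): 46875π/4.

Therefore ∮_C F · dr = 46875π/4.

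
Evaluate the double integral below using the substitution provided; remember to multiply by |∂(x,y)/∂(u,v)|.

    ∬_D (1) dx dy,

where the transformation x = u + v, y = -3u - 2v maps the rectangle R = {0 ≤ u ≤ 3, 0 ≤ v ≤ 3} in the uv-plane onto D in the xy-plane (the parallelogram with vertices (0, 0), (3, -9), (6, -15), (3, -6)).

Compute the Jacobian determinant of (x, y) with respect to (u, v):

    ∂(x,y)/∂(u,v) = | 1  1 | = (1)(-2) - (1)(-3) = 1.
                   | -3  -2 |

Its absolute value is |J| = 1 (the area scaling factor).

Substituting x = u + v, y = -3u - 2v into the integrand,

    1 → 1,

so the integral becomes

    ∬_R (1) · |J| du dv = ∫_0^3 ∫_0^3 (1) dv du.

Inner (v): 3.
Outer (u): 9.

Therefore ∬_D (1) dx dy = 9.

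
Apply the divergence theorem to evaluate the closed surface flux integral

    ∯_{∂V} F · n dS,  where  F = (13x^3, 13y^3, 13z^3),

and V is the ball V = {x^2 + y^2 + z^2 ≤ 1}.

By the divergence theorem,

    ∯_{∂V} F · n dS = ∭_V (∇ · F) dV.

Compute the divergence:
    ∇ · F = ∂F_x/∂x + ∂F_y/∂y + ∂F_z/∂z = 39x^2 + 39y^2 + 39z^2.

In spherical coordinates, x = ρ sin(φ) cos(θ), y = ρ sin(φ) sin(θ), z = ρ cos(φ), dV = ρ^2 sin(φ) dρ dφ dθ, with 0 ≤ ρ ≤ 1, 0 ≤ φ ≤ π, 0 ≤ θ ≤ 2π.

The integrand, after substitution and multiplying by the volume element, becomes (39ρ^2) · ρ^2 sin(φ), so

    ∭_V (∇·F) dV = ∫_0^{2π} ∫_0^{π} ∫_0^{1} (39ρ^2) · ρ^2 sin(φ) dρ dφ dθ.

Inner (ρ from 0 to 1): 39sin(φ)/5.
Middle (φ from 0 to π): 78/5.
Outer (θ from 0 to 2π): 156π/5.

Therefore ∯_{∂V} F · n dS = 156π/5.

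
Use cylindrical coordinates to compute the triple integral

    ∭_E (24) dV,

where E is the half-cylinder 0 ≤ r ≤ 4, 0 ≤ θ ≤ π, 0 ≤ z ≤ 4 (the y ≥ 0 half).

In cylindrical coordinates, x = r cos(θ), y = r sin(θ), z = z, and dV = r dr dθ dz.

The integrand becomes 24, so

    ∭_E (24) dV = ∫_{0}^{π} ∫_{0}^{4} ∫_{0}^{4} (24) · r dz dr dθ.

Inner (z): 96r.
Middle (r from 0 to 4): 768.
Outer (θ): 768π.

Therefore the triple integral equals 768π.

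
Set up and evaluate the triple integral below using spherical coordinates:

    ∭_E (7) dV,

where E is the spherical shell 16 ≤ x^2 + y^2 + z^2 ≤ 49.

In spherical coordinates, x = ρ sin(φ) cos(θ), y = ρ sin(φ) sin(θ), z = ρ cos(φ), and dV = ρ^2 sin(φ) dρ dφ dθ.

The integrand becomes 7, so

    ∭_E (7) dV = ∫_{0}^{2π} ∫_{0}^{π} ∫_{4}^{7} (7) · ρ^2 sin(φ) dρ dφ dθ.

Inner (ρ): 651sin(φ).
Middle (φ): 1302.
Outer (θ): 2604π.

Therefore the triple integral equals 2604π.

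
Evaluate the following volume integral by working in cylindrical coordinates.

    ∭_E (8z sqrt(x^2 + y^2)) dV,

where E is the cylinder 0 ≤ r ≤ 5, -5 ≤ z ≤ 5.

In cylindrical coordinates, x = r cos(θ), y = r sin(θ), z = z, and dV = r dr dθ dz.

The integrand becomes 8r z, so

    ∭_E (8z sqrt(x^2 + y^2)) dV = ∫_{0}^{2π} ∫_{0}^{5} ∫_{-5}^{5} (8r z) · r dz dr dθ.

Inner (z): 0.
Middle (r from 0 to 5): 0.
Outer (θ): 0.

Therefore the triple integral equals 0.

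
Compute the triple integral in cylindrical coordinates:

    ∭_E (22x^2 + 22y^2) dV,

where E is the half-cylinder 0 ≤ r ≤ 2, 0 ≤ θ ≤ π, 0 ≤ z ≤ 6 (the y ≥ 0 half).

In cylindrical coordinates, x = r cos(θ), y = r sin(θ), z = z, and dV = r dr dθ dz.

The integrand becomes 22r^2, so

    ∭_E (22x^2 + 22y^2) dV = ∫_{0}^{π} ∫_{0}^{2} ∫_{0}^{6} (22r^2) · r dz dr dθ.

Inner (z): 132r^3.
Middle (r from 0 to 2): 528.
Outer (θ): 528π.

Therefore the triple integral equals 528π.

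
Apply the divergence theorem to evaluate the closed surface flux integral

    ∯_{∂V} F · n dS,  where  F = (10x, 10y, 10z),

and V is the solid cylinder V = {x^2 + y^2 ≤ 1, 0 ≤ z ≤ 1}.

By the divergence theorem,

    ∯_{∂V} F · n dS = ∭_V (∇ · F) dV.

Compute the divergence:
    ∇ · F = ∂F_x/∂x + ∂F_y/∂y + ∂F_z/∂z = 10 + 10 + 10 = 30.

In cylindrical coordinates, x = r cos(θ), y = r sin(θ), z = z, dV = r dr dθ dz, with 0 ≤ r ≤ 1, 0 ≤ θ ≤ 2π, 0 ≤ z ≤ 1.

The integrand, after substitution and multiplying by the volume element, becomes (30) · r, so

    ∭_V (∇·F) dV = ∫_0^{2π} ∫_0^{1} ∫_0^{1} (30) · r dz dr dθ.

Inner (z from 0 to 1): 30r.
Middle (r from 0 to 1): 15.
Outer (θ from 0 to 2π): 30π.

Therefore ∯_{∂V} F · n dS = 30π.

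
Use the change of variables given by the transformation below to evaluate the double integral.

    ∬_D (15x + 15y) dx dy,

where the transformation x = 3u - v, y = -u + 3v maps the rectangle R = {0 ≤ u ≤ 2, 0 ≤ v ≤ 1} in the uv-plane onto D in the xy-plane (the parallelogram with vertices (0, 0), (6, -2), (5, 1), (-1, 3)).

Compute the Jacobian determinant of (x, y) with respect to (u, v):

    ∂(x,y)/∂(u,v) = | 3  -1 | = (3)(3) - (-1)(-1) = 8.
                   | -1  3 |

Its absolute value is |J| = 8 (the area scaling factor).

Substituting x = 3u - v, y = -u + 3v into the integrand,

    15x + 15y → 30u + 30v,

so the integral becomes

    ∬_R (30u + 30v) · |J| du dv = ∫_0^2 ∫_0^1 (240u + 240v) dv du.

Inner (v): 240u + 120.
Outer (u): 720.

Therefore ∬_D (15x + 15y) dx dy = 720.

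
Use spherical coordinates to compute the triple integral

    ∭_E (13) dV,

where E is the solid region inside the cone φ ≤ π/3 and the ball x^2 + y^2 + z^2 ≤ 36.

In spherical coordinates, x = ρ sin(φ) cos(θ), y = ρ sin(φ) sin(θ), z = ρ cos(φ), and dV = ρ^2 sin(φ) dρ dφ dθ.

The integrand becomes 13, so

    ∭_E (13) dV = ∫_{0}^{2π} ∫_{0}^{π/3} ∫_{0}^{6} (13) · ρ^2 sin(φ) dρ dφ dθ.

Inner (ρ): 936sin(φ).
Middle (φ): 468.
Outer (θ): 936π.

Therefore the triple integral equals 936π.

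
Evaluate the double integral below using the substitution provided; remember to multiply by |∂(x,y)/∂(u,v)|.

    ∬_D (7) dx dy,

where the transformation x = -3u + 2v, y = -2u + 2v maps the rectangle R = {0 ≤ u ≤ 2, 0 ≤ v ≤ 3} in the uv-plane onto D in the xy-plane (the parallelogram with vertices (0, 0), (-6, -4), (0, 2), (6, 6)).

Compute the Jacobian determinant of (x, y) with respect to (u, v):

    ∂(x,y)/∂(u,v) = | -3  2 | = (-3)(2) - (2)(-2) = -2.
                   | -2  2 |

Its absolute value is |J| = 2 (the area scaling factor).

Substituting x = -3u + 2v, y = -2u + 2v into the integrand,

    7 → 7,

so the integral becomes

    ∬_R (7) · |J| du dv = ∫_0^2 ∫_0^3 (14) dv du.

Inner (v): 42.
Outer (u): 84.

Therefore ∬_D (7) dx dy = 84.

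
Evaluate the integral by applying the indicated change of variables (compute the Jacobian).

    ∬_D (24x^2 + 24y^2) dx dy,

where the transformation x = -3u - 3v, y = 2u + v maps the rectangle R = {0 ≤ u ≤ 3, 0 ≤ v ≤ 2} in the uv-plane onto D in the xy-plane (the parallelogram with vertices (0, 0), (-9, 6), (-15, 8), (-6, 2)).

Compute the Jacobian determinant of (x, y) with respect to (u, v):

    ∂(x,y)/∂(u,v) = | -3  -3 | = (-3)(1) - (-3)(2) = 3.
                   | 2  1 |

Its absolute value is |J| = 3 (the area scaling factor).

Substituting x = -3u - 3v, y = 2u + v into the integrand,

    24x^2 + 24y^2 → 312u^2 + 528u v + 240v^2,

so the integral becomes

    ∬_R (312u^2 + 528u v + 240v^2) · |J| du dv = ∫_0^3 ∫_0^2 (936u^2 + 1584u v + 720v^2) dv du.

Inner (v): 1872u^2 + 3168u + 1920.
Outer (u): 36864.

Therefore ∬_D (24x^2 + 24y^2) dx dy = 36864.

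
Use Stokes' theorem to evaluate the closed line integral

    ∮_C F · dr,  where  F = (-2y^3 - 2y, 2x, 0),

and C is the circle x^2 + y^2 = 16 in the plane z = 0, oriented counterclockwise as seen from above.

Let S be the flat disk x^2 + y^2 ≤ 16 in the plane z = 0, with upward unit normal n̂ = ẑ. By Stokes' theorem,

    ∮_C F · dr = ∬_S (∇ × F) · n̂ dS = ∬_D (curl F)_z dA,

where D is the disk x^2 + y^2 ≤ 16.

Compute the curl of F = (-2y^3 - 2y, 2x, 0):
    (∇ × F)_x = ∂F_z/∂y - ∂F_y/∂z = 0,
    (∇ × F)_y = ∂F_x/∂z - ∂F_z/∂x = 0,
    (∇ × F)_z = ∂F_y/∂x - ∂F_x/∂y = 6y^2 + 4.

On z = 0, (curl F)_z = 6y^2 + 4.

Convert to polar (x = r cos θ, y = r sin θ, dA = r dr dθ); the integrand becomes 6r^2sin(θ)^2 + 4, so

    ∬_D (curl F)_z dA = ∫_0^{2π} ∫_0^{4} (6r^2sin(θ)^2 + 4) · r dr dθ.

Inner (r from 0 to 4): 384sin(θ)^2 + 32.
Outer (θ from 0 to 2π): 448π.

Therefore ∮_C F · dr = 448π.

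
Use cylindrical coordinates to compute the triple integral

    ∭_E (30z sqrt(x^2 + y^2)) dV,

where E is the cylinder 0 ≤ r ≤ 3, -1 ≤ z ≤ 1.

In cylindrical coordinates, x = r cos(θ), y = r sin(θ), z = z, and dV = r dr dθ dz.

The integrand becomes 30r z, so

    ∭_E (30z sqrt(x^2 + y^2)) dV = ∫_{0}^{2π} ∫_{0}^{3} ∫_{-1}^{1} (30r z) · r dz dr dθ.

Inner (z): 0.
Middle (r from 0 to 3): 0.
Outer (θ): 0.

Therefore the triple integral equals 0.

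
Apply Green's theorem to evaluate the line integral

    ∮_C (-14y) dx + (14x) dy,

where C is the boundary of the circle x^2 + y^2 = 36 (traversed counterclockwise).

Green's theorem converts the closed line integral into a double integral over the enclosed region D:

    ∮_C P dx + Q dy = ∬_D (∂Q/∂x - ∂P/∂y) dA.

Here P = -14y, Q = 14x, so

    ∂Q/∂x = 14,    ∂P/∂y = -14,
    ∂Q/∂x - ∂P/∂y = 28.

D is the region x^2 + y^2 ≤ 36. Evaluating the double integral:

In polar coordinates (x = r cos θ, y = r sin θ, dA = r dr dθ) the integrand becomes 28, so

    ∬_D (28) dA = ∫_0^{2π} ∫_0^{6} (28) · r dr dθ.

Inner (r from 0 to 6): 504.
Outer (θ from 0 to 2π): 1008π.

Therefore ∮_C P dx + Q dy = 1008π.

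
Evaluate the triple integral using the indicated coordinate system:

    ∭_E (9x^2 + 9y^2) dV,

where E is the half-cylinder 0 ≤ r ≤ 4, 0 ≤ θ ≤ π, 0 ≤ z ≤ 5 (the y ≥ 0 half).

In cylindrical coordinates, x = r cos(θ), y = r sin(θ), z = z, and dV = r dr dθ dz.

The integrand becomes 9r^2, so

    ∭_E (9x^2 + 9y^2) dV = ∫_{0}^{π} ∫_{0}^{4} ∫_{0}^{5} (9r^2) · r dz dr dθ.

Inner (z): 45r^3.
Middle (r from 0 to 4): 2880.
Outer (θ): 2880π.

Therefore the triple integral equals 2880π.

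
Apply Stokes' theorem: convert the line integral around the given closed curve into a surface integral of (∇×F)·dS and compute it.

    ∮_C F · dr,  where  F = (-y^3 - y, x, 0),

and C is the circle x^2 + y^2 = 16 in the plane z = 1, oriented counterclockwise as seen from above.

Let S be the flat disk x^2 + y^2 ≤ 16 in the plane z = 1, with upward unit normal n̂ = ẑ. By Stokes' theorem,

    ∮_C F · dr = ∬_S (∇ × F) · n̂ dS = ∬_D (curl F)_z dA,

where D is the disk x^2 + y^2 ≤ 16.

Compute the curl of F = (-y^3 - y, x, 0):
    (∇ × F)_x = ∂F_z/∂y - ∂F_y/∂z = 0,
    (∇ × F)_y = ∂F_x/∂z - ∂F_z/∂x = 0,
    (∇ × F)_z = ∂F_y/∂x - ∂F_x/∂y = 3y^2 + 2.

On z = 1, (curl F)_z = 3y^2 + 2.

Convert to polar (x = r cos θ, y = r sin θ, dA = r dr dθ); the integrand becomes 3r^2sin(θ)^2 + 2, so

    ∬_D (curl F)_z dA = ∫_0^{2π} ∫_0^{4} (3r^2sin(θ)^2 + 2) · r dr dθ.

Inner (r from 0 to 4): 192sin(θ)^2 + 16.
Outer (θ from 0 to 2π): 224π.

Therefore ∮_C F · dr = 224π.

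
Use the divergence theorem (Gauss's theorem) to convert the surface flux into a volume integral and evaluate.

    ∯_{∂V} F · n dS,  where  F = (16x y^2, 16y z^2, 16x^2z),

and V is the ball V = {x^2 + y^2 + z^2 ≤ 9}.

By the divergence theorem,

    ∯_{∂V} F · n dS = ∭_V (∇ · F) dV.

Compute the divergence:
    ∇ · F = ∂F_x/∂x + ∂F_y/∂y + ∂F_z/∂z = 16y^2 + 16z^2 + 16x^2 = 16x^2 + 16y^2 + 16z^2.

In spherical coordinates, x = ρ sin(φ) cos(θ), y = ρ sin(φ) sin(θ), z = ρ cos(φ), dV = ρ^2 sin(φ) dρ dφ dθ, with 0 ≤ ρ ≤ 3, 0 ≤ φ ≤ π, 0 ≤ θ ≤ 2π.

The integrand, after substitution and multiplying by the volume element, becomes (16ρ^2) · ρ^2 sin(φ), so

    ∭_V (∇·F) dV = ∫_0^{2π} ∫_0^{π} ∫_0^{3} (16ρ^2) · ρ^2 sin(φ) dρ dφ dθ.

Inner (ρ from 0 to 3): 3888sin(φ)/5.
Middle (φ from 0 to π): 7776/5.
Outer (θ from 0 to 2π): 15552π/5.

Therefore ∯_{∂V} F · n dS = 15552π/5.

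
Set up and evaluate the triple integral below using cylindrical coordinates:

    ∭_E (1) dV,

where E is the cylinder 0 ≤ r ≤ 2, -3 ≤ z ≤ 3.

In cylindrical coordinates, x = r cos(θ), y = r sin(θ), z = z, and dV = r dr dθ dz.

The integrand becomes 1, so

    ∭_E (1) dV = ∫_{0}^{2π} ∫_{0}^{2} ∫_{-3}^{3} (1) · r dz dr dθ.

Inner (z): 6r.
Middle (r from 0 to 2): 12.
Outer (θ): 24π.

Therefore the triple integral equals 24π.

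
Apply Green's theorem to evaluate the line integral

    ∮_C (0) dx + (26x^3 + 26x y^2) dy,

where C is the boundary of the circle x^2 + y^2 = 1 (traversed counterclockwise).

Green's theorem converts the closed line integral into a double integral over the enclosed region D:

    ∮_C P dx + Q dy = ∬_D (∂Q/∂x - ∂P/∂y) dA.

Here P = 0, Q = 26x^3 + 26x y^2, so

    ∂Q/∂x = 78x^2 + 26y^2,    ∂P/∂y = 0,
    ∂Q/∂x - ∂P/∂y = 78x^2 + 26y^2.

D is the region x^2 + y^2 ≤ 1. Evaluating the double integral:

In polar coordinates (x = r cos θ, y = r sin θ, dA = r dr dθ) the integrand becomes 26r^2(cos(2θ) + 2), so

    ∬_D (78x^2 + 26y^2) dA = ∫_0^{2π} ∫_0^{1} (26r^2(cos(2θ) + 2)) · r dr dθ.

Inner (r from 0 to 1): 39/2 - 13sin(θ)^2.
Outer (θ from 0 to 2π): 26π.

Therefore ∮_C P dx + Q dy = 26π.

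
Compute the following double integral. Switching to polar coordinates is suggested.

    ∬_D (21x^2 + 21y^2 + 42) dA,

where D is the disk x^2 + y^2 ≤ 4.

The region D is 0 ≤ r ≤ 2, 0 ≤ θ ≤ 2π in polar coordinates, where x = r cos(θ), y = r sin(θ), and dA = r dr dθ.

Under the substitution, the integrand becomes 21r^2 + 42, so

    ∬_D (21x^2 + 21y^2 + 42) dA = ∫_{0}^{2π} ∫_{0}^{2} (21r^2 + 42) · r dr dθ.

Inner integral (in r): ∫_{0}^{2} (21r^2 + 42) · r dr = 168.

Outer integral (in θ): ∫_{0}^{2π} (168) dθ = 336π.

Therefore ∬_D (21x^2 + 21y^2 + 42) dA = 336π.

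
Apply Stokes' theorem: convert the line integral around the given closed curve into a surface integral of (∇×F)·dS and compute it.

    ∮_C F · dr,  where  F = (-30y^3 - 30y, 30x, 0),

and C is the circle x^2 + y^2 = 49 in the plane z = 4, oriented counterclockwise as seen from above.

Let S be the flat disk x^2 + y^2 ≤ 49 in the plane z = 4, with upward unit normal n̂ = ẑ. By Stokes' theorem,

    ∮_C F · dr = ∬_S (∇ × F) · n̂ dS = ∬_D (curl F)_z dA,

where D is the disk x^2 + y^2 ≤ 49.

Compute the curl of F = (-30y^3 - 30y, 30x, 0):
    (∇ × F)_x = ∂F_z/∂y - ∂F_y/∂z = 0,
    (∇ × F)_y = ∂F_x/∂z - ∂F_z/∂x = 0,
    (∇ × F)_z = ∂F_y/∂x - ∂F_x/∂y = 90y^2 + 60.

On z = 4, (curl F)_z = 90y^2 + 60.

Convert to polar (x = r cos θ, y = r sin θ, dA = r dr dθ); the integrand becomes 90r^2sin(θ)^2 + 60, so

    ∬_D (curl F)_z dA = ∫_0^{2π} ∫_0^{7} (90r^2sin(θ)^2 + 60) · r dr dθ.

Inner (r from 0 to 7): 108045sin(θ)^2/2 + 1470.
Outer (θ from 0 to 2π): 113925π/2.

Therefore ∮_C F · dr = 113925π/2.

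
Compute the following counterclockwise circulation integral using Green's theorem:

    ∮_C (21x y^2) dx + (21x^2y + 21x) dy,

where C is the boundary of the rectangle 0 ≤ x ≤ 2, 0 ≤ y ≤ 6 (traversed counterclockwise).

Green's theorem converts the closed line integral into a double integral over the enclosed region D:

    ∮_C P dx + Q dy = ∬_D (∂Q/∂x - ∂P/∂y) dA.

Here P = 21x y^2, Q = 21x^2y + 21x, so

    ∂Q/∂x = 42x y + 21,    ∂P/∂y = 42x y,
    ∂Q/∂x - ∂P/∂y = 21.

D is the region 0 ≤ x ≤ 2, 0 ≤ y ≤ 6. Evaluating the double integral:

    ∬_D (21) dA = ∫_0^{2} ∫_0^{6} (21) dy dx.

Inner (y from 0 to 6): 126.
Outer (x from 0 to 2): 252.

Therefore ∮_C P dx + Q dy = 252.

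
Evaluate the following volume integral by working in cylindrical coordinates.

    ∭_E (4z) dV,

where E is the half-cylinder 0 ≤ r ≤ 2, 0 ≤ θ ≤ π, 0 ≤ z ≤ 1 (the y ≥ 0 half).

In cylindrical coordinates, x = r cos(θ), y = r sin(θ), z = z, and dV = r dr dθ dz.

The integrand becomes 4z, so

    ∭_E (4z) dV = ∫_{0}^{π} ∫_{0}^{2} ∫_{0}^{1} (4z) · r dz dr dθ.

Inner (z): 2r.
Middle (r from 0 to 2): 4.
Outer (θ): 4π.

Therefore the triple integral equals 4π.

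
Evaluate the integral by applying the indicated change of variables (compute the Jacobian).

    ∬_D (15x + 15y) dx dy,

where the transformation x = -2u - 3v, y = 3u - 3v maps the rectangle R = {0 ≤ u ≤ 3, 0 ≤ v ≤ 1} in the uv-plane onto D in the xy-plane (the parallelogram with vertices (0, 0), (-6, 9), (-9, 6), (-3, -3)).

Compute the Jacobian determinant of (x, y) with respect to (u, v):

    ∂(x,y)/∂(u,v) = | -2  -3 | = (-2)(-3) - (-3)(3) = 15.
                   | 3  -3 |

Its absolute value is |J| = 15 (the area scaling factor).

Substituting x = -2u - 3v, y = 3u - 3v into the integrand,

    15x + 15y → 15u - 90v,

so the integral becomes

    ∬_R (15u - 90v) · |J| du dv = ∫_0^3 ∫_0^1 (225u - 1350v) dv du.

Inner (v): 225u - 675.
Outer (u): -2025/2.

Therefore ∬_D (15x + 15y) dx dy = -2025/2.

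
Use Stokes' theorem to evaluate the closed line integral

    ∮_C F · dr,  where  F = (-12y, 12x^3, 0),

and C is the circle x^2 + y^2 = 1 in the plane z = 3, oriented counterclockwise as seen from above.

Let S be the flat disk x^2 + y^2 ≤ 1 in the plane z = 3, with upward unit normal n̂ = ẑ. By Stokes' theorem,

    ∮_C F · dr = ∬_S (∇ × F) · n̂ dS = ∬_D (curl F)_z dA,

where D is the disk x^2 + y^2 ≤ 1.

Compute the curl of F = (-12y, 12x^3, 0):
    (∇ × F)_x = ∂F_z/∂y - ∂F_y/∂z = 0,
    (∇ × F)_y = ∂F_x/∂z - ∂F_z/∂x = 0,
    (∇ × F)_z = ∂F_y/∂x - ∂F_x/∂y = 36x^2 + 12.

On z = 3, (curl F)_z = 36x^2 + 12.

Convert to polar (x = r cos θ, y = r sin θ, dA = r dr dθ); the integrand becomes 36r^2cos(θ)^2 + 12, so

    ∬_D (curl F)_z dA = ∫_0^{2π} ∫_0^{1} (36r^2cos(θ)^2 + 12) · r dr dθ.

Inner (r from 0 to 1): 9cos(θ)^2 + 6.
Outer (θ from 0 to 2π): 21π.

Therefore ∮_C F · dr = 21π.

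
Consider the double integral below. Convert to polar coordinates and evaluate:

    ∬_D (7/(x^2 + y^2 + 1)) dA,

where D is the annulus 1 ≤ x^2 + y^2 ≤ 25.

The region D is 1 ≤ r ≤ 5, 0 ≤ θ ≤ 2π in polar coordinates, where x = r cos(θ), y = r sin(θ), and dA = r dr dθ.

Under the substitution, the integrand becomes 7/(r^2 + 1), so

    ∬_D (7/(x^2 + y^2 + 1)) dA = ∫_{0}^{2π} ∫_{1}^{5} (7/(r^2 + 1)) · r dr dθ.

Inner integral (in r): ∫_{1}^{5} (7/(r^2 + 1)) · r dr = 7log(13)/2.

Outer integral (in θ): ∫_{0}^{2π} (7log(13)/2) dθ = 7π log(13).

Therefore ∬_D (7/(x^2 + y^2 + 1)) dA = 7π log(13).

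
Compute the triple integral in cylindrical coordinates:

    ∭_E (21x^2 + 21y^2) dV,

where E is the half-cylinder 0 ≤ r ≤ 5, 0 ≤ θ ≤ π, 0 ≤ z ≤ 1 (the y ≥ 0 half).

In cylindrical coordinates, x = r cos(θ), y = r sin(θ), z = z, and dV = r dr dθ dz.

The integrand becomes 21r^2, so

    ∭_E (21x^2 + 21y^2) dV = ∫_{0}^{π} ∫_{0}^{5} ∫_{0}^{1} (21r^2) · r dz dr dθ.

Inner (z): 21r^3.
Middle (r from 0 to 5): 13125/4.
Outer (θ): 13125π/4.

Therefore the triple integral equals 13125π/4.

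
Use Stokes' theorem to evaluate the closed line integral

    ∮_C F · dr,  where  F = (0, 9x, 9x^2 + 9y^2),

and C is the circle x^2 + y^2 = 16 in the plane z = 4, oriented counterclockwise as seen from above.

Let S be the flat disk x^2 + y^2 ≤ 16 in the plane z = 4, with upward unit normal n̂ = ẑ. By Stokes' theorem,

    ∮_C F · dr = ∬_S (∇ × F) · n̂ dS = ∬_D (curl F)_z dA,

where D is the disk x^2 + y^2 ≤ 16.

Compute the curl of F = (0, 9x, 9x^2 + 9y^2):
    (∇ × F)_x = ∂F_z/∂y - ∂F_y/∂z = 18y,
    (∇ × F)_y = ∂F_x/∂z - ∂F_z/∂x = -18x,
    (∇ × F)_z = ∂F_y/∂x - ∂F_x/∂y = 9.

On z = 4, (curl F)_z = 9.

Convert to polar (x = r cos θ, y = r sin θ, dA = r dr dθ); the integrand becomes 9, so

    ∬_D (curl F)_z dA = ∫_0^{2π} ∫_0^{4} (9) · r dr dθ.

Inner (r from 0 to 4): 72.
Outer (θ from 0 to 2π): 144π.

Therefore ∮_C F · dr = 144π.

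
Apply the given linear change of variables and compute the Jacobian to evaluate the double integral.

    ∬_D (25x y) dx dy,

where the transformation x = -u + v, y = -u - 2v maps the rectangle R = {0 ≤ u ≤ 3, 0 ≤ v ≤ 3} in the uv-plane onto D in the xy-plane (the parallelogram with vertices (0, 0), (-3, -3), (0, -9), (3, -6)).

Compute the Jacobian determinant of (x, y) with respect to (u, v):

    ∂(x,y)/∂(u,v) = | -1  1 | = (-1)(-2) - (1)(-1) = 3.
                   | -1  -2 |

Its absolute value is |J| = 3 (the area scaling factor).

Substituting x = -u + v, y = -u - 2v into the integrand,

    25x y → 25u^2 + 25u v - 50v^2,

so the integral becomes

    ∬_R (25u^2 + 25u v - 50v^2) · |J| du dv = ∫_0^3 ∫_0^3 (75u^2 + 75u v - 150v^2) dv du.

Inner (v): 225u^2 + 675u/2 - 1350.
Outer (u): -2025/4.

Therefore ∬_D (25x y) dx dy = -2025/4.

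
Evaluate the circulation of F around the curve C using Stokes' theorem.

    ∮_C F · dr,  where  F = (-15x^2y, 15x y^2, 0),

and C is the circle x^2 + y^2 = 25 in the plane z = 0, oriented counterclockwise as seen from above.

Let S be the flat disk x^2 + y^2 ≤ 25 in the plane z = 0, with upward unit normal n̂ = ẑ. By Stokes' theorem,

    ∮_C F · dr = ∬_S (∇ × F) · n̂ dS = ∬_D (curl F)_z dA,

where D is the disk x^2 + y^2 ≤ 25.

Compute the curl of F = (-15x^2y, 15x y^2, 0):
    (∇ × F)_x = ∂F_z/∂y - ∂F_y/∂z = 0,
    (∇ × F)_y = ∂F_x/∂z - ∂F_z/∂x = 0,
    (∇ × F)_z = ∂F_y/∂x - ∂F_x/∂y = 15x^2 + 15y^2.

On z = 0, (curl F)_z = 15x^2 + 15y^2.

Convert to polar (x = r cos θ, y = r sin θ, dA = r dr dθ); the integrand becomes 15r^2, so

    ∬_D (curl F)_z dA = ∫_0^{2π} ∫_0^{5} (15r^2) · r dr dθ.

Inner (r from 0 to 5): 9375/4.
Outer (θ from 0 to 2π): 9375π/2.

Therefore ∮_C F · dr = 9375π/2.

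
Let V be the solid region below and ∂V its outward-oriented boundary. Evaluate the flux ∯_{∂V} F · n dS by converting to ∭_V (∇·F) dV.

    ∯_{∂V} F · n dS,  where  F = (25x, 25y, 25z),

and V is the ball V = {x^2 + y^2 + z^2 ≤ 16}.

By the divergence theorem,

    ∯_{∂V} F · n dS = ∭_V (∇ · F) dV.

Compute the divergence:
    ∇ · F = ∂F_x/∂x + ∂F_y/∂y + ∂F_z/∂z = 25 + 25 + 25 = 75.

In spherical coordinates, x = ρ sin(φ) cos(θ), y = ρ sin(φ) sin(θ), z = ρ cos(φ), dV = ρ^2 sin(φ) dρ dφ dθ, with 0 ≤ ρ ≤ 4, 0 ≤ φ ≤ π, 0 ≤ θ ≤ 2π.

The integrand, after substitution and multiplying by the volume element, becomes (75) · ρ^2 sin(φ), so

    ∭_V (∇·F) dV = ∫_0^{2π} ∫_0^{π} ∫_0^{4} (75) · ρ^2 sin(φ) dρ dφ dθ.

Inner (ρ from 0 to 4): 1600sin(φ).
Middle (φ from 0 to π): 3200.
Outer (θ from 0 to 2π): 6400π.

Therefore ∯_{∂V} F · n dS = 6400π.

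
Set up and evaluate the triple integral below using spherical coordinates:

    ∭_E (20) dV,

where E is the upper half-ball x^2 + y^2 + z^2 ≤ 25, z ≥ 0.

In spherical coordinates, x = ρ sin(φ) cos(θ), y = ρ sin(φ) sin(θ), z = ρ cos(φ), and dV = ρ^2 sin(φ) dρ dφ dθ.

The integrand becomes 20, so

    ∭_E (20) dV = ∫_{0}^{2π} ∫_{0}^{π/2} ∫_{0}^{5} (20) · ρ^2 sin(φ) dρ dφ dθ.

Inner (ρ): 2500sin(φ)/3.
Middle (φ): 2500/3.
Outer (θ): 5000π/3.

Therefore the triple integral equals 5000π/3.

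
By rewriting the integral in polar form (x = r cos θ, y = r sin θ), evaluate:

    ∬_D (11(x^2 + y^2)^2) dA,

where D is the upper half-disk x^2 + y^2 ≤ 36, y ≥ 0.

The region D is 0 ≤ r ≤ 6, 0 ≤ θ ≤ π in polar coordinates, where x = r cos(θ), y = r sin(θ), and dA = r dr dθ.

Under the substitution, the integrand becomes 11r^4, so

    ∬_D (11(x^2 + y^2)^2) dA = ∫_{0}^{π} ∫_{0}^{6} (11r^4) · r dr dθ.

Inner integral (in r): ∫_{0}^{6} (11r^4) · r dr = 85536.

Outer integral (in θ): ∫_{0}^{π} (85536) dθ = 85536π.

Therefore ∬_D (11(x^2 + y^2)^2) dA = 85536π.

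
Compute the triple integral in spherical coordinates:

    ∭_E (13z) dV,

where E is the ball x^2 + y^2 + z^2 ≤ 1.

In spherical coordinates, x = ρ sin(φ) cos(θ), y = ρ sin(φ) sin(θ), z = ρ cos(φ), and dV = ρ^2 sin(φ) dρ dφ dθ.

The integrand becomes 13ρ cos(φ), so

    ∭_E (13z) dV = ∫_{0}^{2π} ∫_{0}^{π} ∫_{0}^{1} (13ρ cos(φ)) · ρ^2 sin(φ) dρ dφ dθ.

Inner (ρ): 13sin(2φ)/8.
Middle (φ): 0.
Outer (θ): 0.

Therefore the triple integral equals 0.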